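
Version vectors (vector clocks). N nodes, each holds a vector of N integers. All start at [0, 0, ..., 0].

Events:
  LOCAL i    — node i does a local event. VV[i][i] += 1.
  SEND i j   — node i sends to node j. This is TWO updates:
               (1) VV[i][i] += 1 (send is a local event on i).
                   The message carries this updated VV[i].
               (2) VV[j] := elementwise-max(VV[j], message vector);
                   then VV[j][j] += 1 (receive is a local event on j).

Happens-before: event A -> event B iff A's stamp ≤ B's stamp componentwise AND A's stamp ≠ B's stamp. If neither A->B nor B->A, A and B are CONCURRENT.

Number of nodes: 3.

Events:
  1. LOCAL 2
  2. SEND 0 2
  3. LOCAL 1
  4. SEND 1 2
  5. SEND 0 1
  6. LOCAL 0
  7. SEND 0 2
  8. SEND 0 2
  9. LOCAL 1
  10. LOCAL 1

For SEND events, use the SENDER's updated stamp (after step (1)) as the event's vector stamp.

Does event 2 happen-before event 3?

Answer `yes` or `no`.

Answer: no

Derivation:
Initial: VV[0]=[0, 0, 0]
Initial: VV[1]=[0, 0, 0]
Initial: VV[2]=[0, 0, 0]
Event 1: LOCAL 2: VV[2][2]++ -> VV[2]=[0, 0, 1]
Event 2: SEND 0->2: VV[0][0]++ -> VV[0]=[1, 0, 0], msg_vec=[1, 0, 0]; VV[2]=max(VV[2],msg_vec) then VV[2][2]++ -> VV[2]=[1, 0, 2]
Event 3: LOCAL 1: VV[1][1]++ -> VV[1]=[0, 1, 0]
Event 4: SEND 1->2: VV[1][1]++ -> VV[1]=[0, 2, 0], msg_vec=[0, 2, 0]; VV[2]=max(VV[2],msg_vec) then VV[2][2]++ -> VV[2]=[1, 2, 3]
Event 5: SEND 0->1: VV[0][0]++ -> VV[0]=[2, 0, 0], msg_vec=[2, 0, 0]; VV[1]=max(VV[1],msg_vec) then VV[1][1]++ -> VV[1]=[2, 3, 0]
Event 6: LOCAL 0: VV[0][0]++ -> VV[0]=[3, 0, 0]
Event 7: SEND 0->2: VV[0][0]++ -> VV[0]=[4, 0, 0], msg_vec=[4, 0, 0]; VV[2]=max(VV[2],msg_vec) then VV[2][2]++ -> VV[2]=[4, 2, 4]
Event 8: SEND 0->2: VV[0][0]++ -> VV[0]=[5, 0, 0], msg_vec=[5, 0, 0]; VV[2]=max(VV[2],msg_vec) then VV[2][2]++ -> VV[2]=[5, 2, 5]
Event 9: LOCAL 1: VV[1][1]++ -> VV[1]=[2, 4, 0]
Event 10: LOCAL 1: VV[1][1]++ -> VV[1]=[2, 5, 0]
Event 2 stamp: [1, 0, 0]
Event 3 stamp: [0, 1, 0]
[1, 0, 0] <= [0, 1, 0]? False. Equal? False. Happens-before: False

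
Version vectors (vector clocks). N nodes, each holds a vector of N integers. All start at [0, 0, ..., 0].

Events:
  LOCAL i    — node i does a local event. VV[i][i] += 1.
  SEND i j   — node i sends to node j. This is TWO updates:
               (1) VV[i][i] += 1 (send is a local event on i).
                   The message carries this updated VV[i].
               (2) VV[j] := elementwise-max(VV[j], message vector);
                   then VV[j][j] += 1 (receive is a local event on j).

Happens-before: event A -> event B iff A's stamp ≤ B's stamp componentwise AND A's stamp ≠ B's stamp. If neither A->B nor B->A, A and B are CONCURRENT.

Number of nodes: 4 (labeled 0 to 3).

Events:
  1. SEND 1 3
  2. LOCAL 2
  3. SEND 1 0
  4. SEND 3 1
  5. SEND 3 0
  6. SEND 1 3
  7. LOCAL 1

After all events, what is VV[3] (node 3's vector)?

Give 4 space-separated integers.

Initial: VV[0]=[0, 0, 0, 0]
Initial: VV[1]=[0, 0, 0, 0]
Initial: VV[2]=[0, 0, 0, 0]
Initial: VV[3]=[0, 0, 0, 0]
Event 1: SEND 1->3: VV[1][1]++ -> VV[1]=[0, 1, 0, 0], msg_vec=[0, 1, 0, 0]; VV[3]=max(VV[3],msg_vec) then VV[3][3]++ -> VV[3]=[0, 1, 0, 1]
Event 2: LOCAL 2: VV[2][2]++ -> VV[2]=[0, 0, 1, 0]
Event 3: SEND 1->0: VV[1][1]++ -> VV[1]=[0, 2, 0, 0], msg_vec=[0, 2, 0, 0]; VV[0]=max(VV[0],msg_vec) then VV[0][0]++ -> VV[0]=[1, 2, 0, 0]
Event 4: SEND 3->1: VV[3][3]++ -> VV[3]=[0, 1, 0, 2], msg_vec=[0, 1, 0, 2]; VV[1]=max(VV[1],msg_vec) then VV[1][1]++ -> VV[1]=[0, 3, 0, 2]
Event 5: SEND 3->0: VV[3][3]++ -> VV[3]=[0, 1, 0, 3], msg_vec=[0, 1, 0, 3]; VV[0]=max(VV[0],msg_vec) then VV[0][0]++ -> VV[0]=[2, 2, 0, 3]
Event 6: SEND 1->3: VV[1][1]++ -> VV[1]=[0, 4, 0, 2], msg_vec=[0, 4, 0, 2]; VV[3]=max(VV[3],msg_vec) then VV[3][3]++ -> VV[3]=[0, 4, 0, 4]
Event 7: LOCAL 1: VV[1][1]++ -> VV[1]=[0, 5, 0, 2]
Final vectors: VV[0]=[2, 2, 0, 3]; VV[1]=[0, 5, 0, 2]; VV[2]=[0, 0, 1, 0]; VV[3]=[0, 4, 0, 4]

Answer: 0 4 0 4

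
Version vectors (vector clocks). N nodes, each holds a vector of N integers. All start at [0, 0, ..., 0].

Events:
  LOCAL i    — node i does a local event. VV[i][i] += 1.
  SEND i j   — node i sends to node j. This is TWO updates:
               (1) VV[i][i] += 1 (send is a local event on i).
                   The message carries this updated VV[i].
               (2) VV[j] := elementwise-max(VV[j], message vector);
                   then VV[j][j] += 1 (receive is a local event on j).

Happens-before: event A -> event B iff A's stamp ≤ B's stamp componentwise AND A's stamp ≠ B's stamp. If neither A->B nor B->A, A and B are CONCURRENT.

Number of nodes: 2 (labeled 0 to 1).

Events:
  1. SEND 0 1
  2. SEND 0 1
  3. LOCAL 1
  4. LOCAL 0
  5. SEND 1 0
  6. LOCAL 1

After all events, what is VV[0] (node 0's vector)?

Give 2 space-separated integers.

Answer: 4 4

Derivation:
Initial: VV[0]=[0, 0]
Initial: VV[1]=[0, 0]
Event 1: SEND 0->1: VV[0][0]++ -> VV[0]=[1, 0], msg_vec=[1, 0]; VV[1]=max(VV[1],msg_vec) then VV[1][1]++ -> VV[1]=[1, 1]
Event 2: SEND 0->1: VV[0][0]++ -> VV[0]=[2, 0], msg_vec=[2, 0]; VV[1]=max(VV[1],msg_vec) then VV[1][1]++ -> VV[1]=[2, 2]
Event 3: LOCAL 1: VV[1][1]++ -> VV[1]=[2, 3]
Event 4: LOCAL 0: VV[0][0]++ -> VV[0]=[3, 0]
Event 5: SEND 1->0: VV[1][1]++ -> VV[1]=[2, 4], msg_vec=[2, 4]; VV[0]=max(VV[0],msg_vec) then VV[0][0]++ -> VV[0]=[4, 4]
Event 6: LOCAL 1: VV[1][1]++ -> VV[1]=[2, 5]
Final vectors: VV[0]=[4, 4]; VV[1]=[2, 5]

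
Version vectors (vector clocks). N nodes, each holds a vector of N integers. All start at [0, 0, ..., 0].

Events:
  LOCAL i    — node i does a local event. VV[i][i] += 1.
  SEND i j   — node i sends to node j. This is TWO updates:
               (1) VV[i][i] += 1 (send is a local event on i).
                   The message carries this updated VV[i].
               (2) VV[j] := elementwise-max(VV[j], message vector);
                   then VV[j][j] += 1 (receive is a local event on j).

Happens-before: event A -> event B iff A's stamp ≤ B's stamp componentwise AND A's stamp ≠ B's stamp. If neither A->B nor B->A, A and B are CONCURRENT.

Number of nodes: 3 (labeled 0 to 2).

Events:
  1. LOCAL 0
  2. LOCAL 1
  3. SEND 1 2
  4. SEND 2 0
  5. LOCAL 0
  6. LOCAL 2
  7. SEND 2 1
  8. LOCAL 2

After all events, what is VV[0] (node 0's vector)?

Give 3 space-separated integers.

Answer: 3 2 2

Derivation:
Initial: VV[0]=[0, 0, 0]
Initial: VV[1]=[0, 0, 0]
Initial: VV[2]=[0, 0, 0]
Event 1: LOCAL 0: VV[0][0]++ -> VV[0]=[1, 0, 0]
Event 2: LOCAL 1: VV[1][1]++ -> VV[1]=[0, 1, 0]
Event 3: SEND 1->2: VV[1][1]++ -> VV[1]=[0, 2, 0], msg_vec=[0, 2, 0]; VV[2]=max(VV[2],msg_vec) then VV[2][2]++ -> VV[2]=[0, 2, 1]
Event 4: SEND 2->0: VV[2][2]++ -> VV[2]=[0, 2, 2], msg_vec=[0, 2, 2]; VV[0]=max(VV[0],msg_vec) then VV[0][0]++ -> VV[0]=[2, 2, 2]
Event 5: LOCAL 0: VV[0][0]++ -> VV[0]=[3, 2, 2]
Event 6: LOCAL 2: VV[2][2]++ -> VV[2]=[0, 2, 3]
Event 7: SEND 2->1: VV[2][2]++ -> VV[2]=[0, 2, 4], msg_vec=[0, 2, 4]; VV[1]=max(VV[1],msg_vec) then VV[1][1]++ -> VV[1]=[0, 3, 4]
Event 8: LOCAL 2: VV[2][2]++ -> VV[2]=[0, 2, 5]
Final vectors: VV[0]=[3, 2, 2]; VV[1]=[0, 3, 4]; VV[2]=[0, 2, 5]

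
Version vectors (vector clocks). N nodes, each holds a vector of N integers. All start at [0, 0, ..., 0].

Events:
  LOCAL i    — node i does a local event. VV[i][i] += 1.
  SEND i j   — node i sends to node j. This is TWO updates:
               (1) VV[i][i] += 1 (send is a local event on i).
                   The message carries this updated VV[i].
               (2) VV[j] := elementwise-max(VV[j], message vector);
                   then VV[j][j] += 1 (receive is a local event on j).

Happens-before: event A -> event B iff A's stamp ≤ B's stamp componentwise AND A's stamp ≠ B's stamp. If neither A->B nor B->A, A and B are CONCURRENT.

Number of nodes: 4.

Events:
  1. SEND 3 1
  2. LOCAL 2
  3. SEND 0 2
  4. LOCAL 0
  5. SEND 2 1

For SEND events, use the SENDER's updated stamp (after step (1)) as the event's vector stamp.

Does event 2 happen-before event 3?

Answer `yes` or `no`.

Initial: VV[0]=[0, 0, 0, 0]
Initial: VV[1]=[0, 0, 0, 0]
Initial: VV[2]=[0, 0, 0, 0]
Initial: VV[3]=[0, 0, 0, 0]
Event 1: SEND 3->1: VV[3][3]++ -> VV[3]=[0, 0, 0, 1], msg_vec=[0, 0, 0, 1]; VV[1]=max(VV[1],msg_vec) then VV[1][1]++ -> VV[1]=[0, 1, 0, 1]
Event 2: LOCAL 2: VV[2][2]++ -> VV[2]=[0, 0, 1, 0]
Event 3: SEND 0->2: VV[0][0]++ -> VV[0]=[1, 0, 0, 0], msg_vec=[1, 0, 0, 0]; VV[2]=max(VV[2],msg_vec) then VV[2][2]++ -> VV[2]=[1, 0, 2, 0]
Event 4: LOCAL 0: VV[0][0]++ -> VV[0]=[2, 0, 0, 0]
Event 5: SEND 2->1: VV[2][2]++ -> VV[2]=[1, 0, 3, 0], msg_vec=[1, 0, 3, 0]; VV[1]=max(VV[1],msg_vec) then VV[1][1]++ -> VV[1]=[1, 2, 3, 1]
Event 2 stamp: [0, 0, 1, 0]
Event 3 stamp: [1, 0, 0, 0]
[0, 0, 1, 0] <= [1, 0, 0, 0]? False. Equal? False. Happens-before: False

Answer: no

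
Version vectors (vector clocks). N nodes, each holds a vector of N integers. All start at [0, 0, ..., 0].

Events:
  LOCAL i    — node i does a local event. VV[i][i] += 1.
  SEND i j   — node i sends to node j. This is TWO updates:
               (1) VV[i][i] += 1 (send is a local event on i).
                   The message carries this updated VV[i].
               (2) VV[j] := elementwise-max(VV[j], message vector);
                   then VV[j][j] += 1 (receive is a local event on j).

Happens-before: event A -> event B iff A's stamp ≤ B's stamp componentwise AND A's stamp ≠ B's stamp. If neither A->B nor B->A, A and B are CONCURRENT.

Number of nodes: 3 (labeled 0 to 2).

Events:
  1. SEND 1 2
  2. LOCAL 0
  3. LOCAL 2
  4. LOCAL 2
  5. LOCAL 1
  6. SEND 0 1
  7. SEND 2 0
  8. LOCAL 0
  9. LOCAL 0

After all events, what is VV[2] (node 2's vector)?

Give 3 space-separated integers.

Answer: 0 1 4

Derivation:
Initial: VV[0]=[0, 0, 0]
Initial: VV[1]=[0, 0, 0]
Initial: VV[2]=[0, 0, 0]
Event 1: SEND 1->2: VV[1][1]++ -> VV[1]=[0, 1, 0], msg_vec=[0, 1, 0]; VV[2]=max(VV[2],msg_vec) then VV[2][2]++ -> VV[2]=[0, 1, 1]
Event 2: LOCAL 0: VV[0][0]++ -> VV[0]=[1, 0, 0]
Event 3: LOCAL 2: VV[2][2]++ -> VV[2]=[0, 1, 2]
Event 4: LOCAL 2: VV[2][2]++ -> VV[2]=[0, 1, 3]
Event 5: LOCAL 1: VV[1][1]++ -> VV[1]=[0, 2, 0]
Event 6: SEND 0->1: VV[0][0]++ -> VV[0]=[2, 0, 0], msg_vec=[2, 0, 0]; VV[1]=max(VV[1],msg_vec) then VV[1][1]++ -> VV[1]=[2, 3, 0]
Event 7: SEND 2->0: VV[2][2]++ -> VV[2]=[0, 1, 4], msg_vec=[0, 1, 4]; VV[0]=max(VV[0],msg_vec) then VV[0][0]++ -> VV[0]=[3, 1, 4]
Event 8: LOCAL 0: VV[0][0]++ -> VV[0]=[4, 1, 4]
Event 9: LOCAL 0: VV[0][0]++ -> VV[0]=[5, 1, 4]
Final vectors: VV[0]=[5, 1, 4]; VV[1]=[2, 3, 0]; VV[2]=[0, 1, 4]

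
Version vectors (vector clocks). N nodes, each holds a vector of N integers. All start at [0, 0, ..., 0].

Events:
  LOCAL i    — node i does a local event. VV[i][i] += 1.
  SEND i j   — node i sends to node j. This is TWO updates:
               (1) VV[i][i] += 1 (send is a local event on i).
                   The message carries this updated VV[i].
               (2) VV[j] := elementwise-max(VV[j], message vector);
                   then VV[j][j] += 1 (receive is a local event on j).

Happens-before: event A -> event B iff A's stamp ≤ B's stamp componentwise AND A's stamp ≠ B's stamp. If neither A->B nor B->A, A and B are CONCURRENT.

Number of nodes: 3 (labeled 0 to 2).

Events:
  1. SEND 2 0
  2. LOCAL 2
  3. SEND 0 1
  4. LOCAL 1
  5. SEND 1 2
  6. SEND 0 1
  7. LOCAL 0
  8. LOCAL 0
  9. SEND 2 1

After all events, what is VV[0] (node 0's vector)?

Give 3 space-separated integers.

Initial: VV[0]=[0, 0, 0]
Initial: VV[1]=[0, 0, 0]
Initial: VV[2]=[0, 0, 0]
Event 1: SEND 2->0: VV[2][2]++ -> VV[2]=[0, 0, 1], msg_vec=[0, 0, 1]; VV[0]=max(VV[0],msg_vec) then VV[0][0]++ -> VV[0]=[1, 0, 1]
Event 2: LOCAL 2: VV[2][2]++ -> VV[2]=[0, 0, 2]
Event 3: SEND 0->1: VV[0][0]++ -> VV[0]=[2, 0, 1], msg_vec=[2, 0, 1]; VV[1]=max(VV[1],msg_vec) then VV[1][1]++ -> VV[1]=[2, 1, 1]
Event 4: LOCAL 1: VV[1][1]++ -> VV[1]=[2, 2, 1]
Event 5: SEND 1->2: VV[1][1]++ -> VV[1]=[2, 3, 1], msg_vec=[2, 3, 1]; VV[2]=max(VV[2],msg_vec) then VV[2][2]++ -> VV[2]=[2, 3, 3]
Event 6: SEND 0->1: VV[0][0]++ -> VV[0]=[3, 0, 1], msg_vec=[3, 0, 1]; VV[1]=max(VV[1],msg_vec) then VV[1][1]++ -> VV[1]=[3, 4, 1]
Event 7: LOCAL 0: VV[0][0]++ -> VV[0]=[4, 0, 1]
Event 8: LOCAL 0: VV[0][0]++ -> VV[0]=[5, 0, 1]
Event 9: SEND 2->1: VV[2][2]++ -> VV[2]=[2, 3, 4], msg_vec=[2, 3, 4]; VV[1]=max(VV[1],msg_vec) then VV[1][1]++ -> VV[1]=[3, 5, 4]
Final vectors: VV[0]=[5, 0, 1]; VV[1]=[3, 5, 4]; VV[2]=[2, 3, 4]

Answer: 5 0 1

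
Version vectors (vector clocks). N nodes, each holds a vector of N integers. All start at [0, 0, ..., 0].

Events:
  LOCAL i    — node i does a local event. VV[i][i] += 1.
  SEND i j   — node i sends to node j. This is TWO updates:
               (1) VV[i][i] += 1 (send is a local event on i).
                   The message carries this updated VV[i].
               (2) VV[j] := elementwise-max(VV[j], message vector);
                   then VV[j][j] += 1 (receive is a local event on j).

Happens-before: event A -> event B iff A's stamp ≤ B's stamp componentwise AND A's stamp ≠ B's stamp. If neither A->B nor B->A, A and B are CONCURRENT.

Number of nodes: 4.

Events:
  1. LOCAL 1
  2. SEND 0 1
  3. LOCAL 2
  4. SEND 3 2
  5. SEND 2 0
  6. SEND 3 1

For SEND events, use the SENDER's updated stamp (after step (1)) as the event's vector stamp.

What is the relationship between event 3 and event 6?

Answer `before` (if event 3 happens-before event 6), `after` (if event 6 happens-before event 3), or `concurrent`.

Initial: VV[0]=[0, 0, 0, 0]
Initial: VV[1]=[0, 0, 0, 0]
Initial: VV[2]=[0, 0, 0, 0]
Initial: VV[3]=[0, 0, 0, 0]
Event 1: LOCAL 1: VV[1][1]++ -> VV[1]=[0, 1, 0, 0]
Event 2: SEND 0->1: VV[0][0]++ -> VV[0]=[1, 0, 0, 0], msg_vec=[1, 0, 0, 0]; VV[1]=max(VV[1],msg_vec) then VV[1][1]++ -> VV[1]=[1, 2, 0, 0]
Event 3: LOCAL 2: VV[2][2]++ -> VV[2]=[0, 0, 1, 0]
Event 4: SEND 3->2: VV[3][3]++ -> VV[3]=[0, 0, 0, 1], msg_vec=[0, 0, 0, 1]; VV[2]=max(VV[2],msg_vec) then VV[2][2]++ -> VV[2]=[0, 0, 2, 1]
Event 5: SEND 2->0: VV[2][2]++ -> VV[2]=[0, 0, 3, 1], msg_vec=[0, 0, 3, 1]; VV[0]=max(VV[0],msg_vec) then VV[0][0]++ -> VV[0]=[2, 0, 3, 1]
Event 6: SEND 3->1: VV[3][3]++ -> VV[3]=[0, 0, 0, 2], msg_vec=[0, 0, 0, 2]; VV[1]=max(VV[1],msg_vec) then VV[1][1]++ -> VV[1]=[1, 3, 0, 2]
Event 3 stamp: [0, 0, 1, 0]
Event 6 stamp: [0, 0, 0, 2]
[0, 0, 1, 0] <= [0, 0, 0, 2]? False
[0, 0, 0, 2] <= [0, 0, 1, 0]? False
Relation: concurrent

Answer: concurrent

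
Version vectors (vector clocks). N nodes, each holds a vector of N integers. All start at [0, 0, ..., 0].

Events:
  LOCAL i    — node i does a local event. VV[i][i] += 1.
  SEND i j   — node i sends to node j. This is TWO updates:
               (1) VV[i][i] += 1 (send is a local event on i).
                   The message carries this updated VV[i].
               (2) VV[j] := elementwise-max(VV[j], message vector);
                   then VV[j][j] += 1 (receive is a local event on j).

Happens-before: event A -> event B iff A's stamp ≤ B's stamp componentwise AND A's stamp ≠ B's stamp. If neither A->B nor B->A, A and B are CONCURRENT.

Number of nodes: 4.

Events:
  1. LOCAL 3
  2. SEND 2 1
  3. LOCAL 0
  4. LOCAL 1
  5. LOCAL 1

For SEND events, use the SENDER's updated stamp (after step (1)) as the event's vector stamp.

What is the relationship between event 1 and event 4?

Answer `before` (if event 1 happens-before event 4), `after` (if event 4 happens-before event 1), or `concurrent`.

Initial: VV[0]=[0, 0, 0, 0]
Initial: VV[1]=[0, 0, 0, 0]
Initial: VV[2]=[0, 0, 0, 0]
Initial: VV[3]=[0, 0, 0, 0]
Event 1: LOCAL 3: VV[3][3]++ -> VV[3]=[0, 0, 0, 1]
Event 2: SEND 2->1: VV[2][2]++ -> VV[2]=[0, 0, 1, 0], msg_vec=[0, 0, 1, 0]; VV[1]=max(VV[1],msg_vec) then VV[1][1]++ -> VV[1]=[0, 1, 1, 0]
Event 3: LOCAL 0: VV[0][0]++ -> VV[0]=[1, 0, 0, 0]
Event 4: LOCAL 1: VV[1][1]++ -> VV[1]=[0, 2, 1, 0]
Event 5: LOCAL 1: VV[1][1]++ -> VV[1]=[0, 3, 1, 0]
Event 1 stamp: [0, 0, 0, 1]
Event 4 stamp: [0, 2, 1, 0]
[0, 0, 0, 1] <= [0, 2, 1, 0]? False
[0, 2, 1, 0] <= [0, 0, 0, 1]? False
Relation: concurrent

Answer: concurrent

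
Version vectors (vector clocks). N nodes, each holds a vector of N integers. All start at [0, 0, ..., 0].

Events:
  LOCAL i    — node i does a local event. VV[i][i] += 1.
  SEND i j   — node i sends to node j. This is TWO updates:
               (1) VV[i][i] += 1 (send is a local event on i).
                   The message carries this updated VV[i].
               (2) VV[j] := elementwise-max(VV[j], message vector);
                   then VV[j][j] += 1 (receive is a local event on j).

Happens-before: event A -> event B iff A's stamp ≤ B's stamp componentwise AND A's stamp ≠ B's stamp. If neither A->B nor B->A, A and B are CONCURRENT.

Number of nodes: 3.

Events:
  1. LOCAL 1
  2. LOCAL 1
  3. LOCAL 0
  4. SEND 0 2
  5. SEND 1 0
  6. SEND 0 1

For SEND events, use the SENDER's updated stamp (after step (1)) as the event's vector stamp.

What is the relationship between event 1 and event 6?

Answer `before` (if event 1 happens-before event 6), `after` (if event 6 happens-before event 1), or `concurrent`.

Initial: VV[0]=[0, 0, 0]
Initial: VV[1]=[0, 0, 0]
Initial: VV[2]=[0, 0, 0]
Event 1: LOCAL 1: VV[1][1]++ -> VV[1]=[0, 1, 0]
Event 2: LOCAL 1: VV[1][1]++ -> VV[1]=[0, 2, 0]
Event 3: LOCAL 0: VV[0][0]++ -> VV[0]=[1, 0, 0]
Event 4: SEND 0->2: VV[0][0]++ -> VV[0]=[2, 0, 0], msg_vec=[2, 0, 0]; VV[2]=max(VV[2],msg_vec) then VV[2][2]++ -> VV[2]=[2, 0, 1]
Event 5: SEND 1->0: VV[1][1]++ -> VV[1]=[0, 3, 0], msg_vec=[0, 3, 0]; VV[0]=max(VV[0],msg_vec) then VV[0][0]++ -> VV[0]=[3, 3, 0]
Event 6: SEND 0->1: VV[0][0]++ -> VV[0]=[4, 3, 0], msg_vec=[4, 3, 0]; VV[1]=max(VV[1],msg_vec) then VV[1][1]++ -> VV[1]=[4, 4, 0]
Event 1 stamp: [0, 1, 0]
Event 6 stamp: [4, 3, 0]
[0, 1, 0] <= [4, 3, 0]? True
[4, 3, 0] <= [0, 1, 0]? False
Relation: before

Answer: before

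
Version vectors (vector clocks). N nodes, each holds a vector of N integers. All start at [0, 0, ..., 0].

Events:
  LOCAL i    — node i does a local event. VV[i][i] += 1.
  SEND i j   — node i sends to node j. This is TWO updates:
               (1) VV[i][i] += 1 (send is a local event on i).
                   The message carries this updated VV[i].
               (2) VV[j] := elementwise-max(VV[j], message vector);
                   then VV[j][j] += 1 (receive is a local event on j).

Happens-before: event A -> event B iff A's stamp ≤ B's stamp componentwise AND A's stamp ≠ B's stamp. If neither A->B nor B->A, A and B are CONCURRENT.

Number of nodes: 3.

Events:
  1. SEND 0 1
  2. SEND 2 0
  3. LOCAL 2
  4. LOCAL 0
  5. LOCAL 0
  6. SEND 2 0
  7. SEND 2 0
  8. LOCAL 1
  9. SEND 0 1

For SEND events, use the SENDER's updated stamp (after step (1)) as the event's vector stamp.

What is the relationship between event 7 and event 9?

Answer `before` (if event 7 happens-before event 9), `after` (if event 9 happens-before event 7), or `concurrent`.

Answer: before

Derivation:
Initial: VV[0]=[0, 0, 0]
Initial: VV[1]=[0, 0, 0]
Initial: VV[2]=[0, 0, 0]
Event 1: SEND 0->1: VV[0][0]++ -> VV[0]=[1, 0, 0], msg_vec=[1, 0, 0]; VV[1]=max(VV[1],msg_vec) then VV[1][1]++ -> VV[1]=[1, 1, 0]
Event 2: SEND 2->0: VV[2][2]++ -> VV[2]=[0, 0, 1], msg_vec=[0, 0, 1]; VV[0]=max(VV[0],msg_vec) then VV[0][0]++ -> VV[0]=[2, 0, 1]
Event 3: LOCAL 2: VV[2][2]++ -> VV[2]=[0, 0, 2]
Event 4: LOCAL 0: VV[0][0]++ -> VV[0]=[3, 0, 1]
Event 5: LOCAL 0: VV[0][0]++ -> VV[0]=[4, 0, 1]
Event 6: SEND 2->0: VV[2][2]++ -> VV[2]=[0, 0, 3], msg_vec=[0, 0, 3]; VV[0]=max(VV[0],msg_vec) then VV[0][0]++ -> VV[0]=[5, 0, 3]
Event 7: SEND 2->0: VV[2][2]++ -> VV[2]=[0, 0, 4], msg_vec=[0, 0, 4]; VV[0]=max(VV[0],msg_vec) then VV[0][0]++ -> VV[0]=[6, 0, 4]
Event 8: LOCAL 1: VV[1][1]++ -> VV[1]=[1, 2, 0]
Event 9: SEND 0->1: VV[0][0]++ -> VV[0]=[7, 0, 4], msg_vec=[7, 0, 4]; VV[1]=max(VV[1],msg_vec) then VV[1][1]++ -> VV[1]=[7, 3, 4]
Event 7 stamp: [0, 0, 4]
Event 9 stamp: [7, 0, 4]
[0, 0, 4] <= [7, 0, 4]? True
[7, 0, 4] <= [0, 0, 4]? False
Relation: before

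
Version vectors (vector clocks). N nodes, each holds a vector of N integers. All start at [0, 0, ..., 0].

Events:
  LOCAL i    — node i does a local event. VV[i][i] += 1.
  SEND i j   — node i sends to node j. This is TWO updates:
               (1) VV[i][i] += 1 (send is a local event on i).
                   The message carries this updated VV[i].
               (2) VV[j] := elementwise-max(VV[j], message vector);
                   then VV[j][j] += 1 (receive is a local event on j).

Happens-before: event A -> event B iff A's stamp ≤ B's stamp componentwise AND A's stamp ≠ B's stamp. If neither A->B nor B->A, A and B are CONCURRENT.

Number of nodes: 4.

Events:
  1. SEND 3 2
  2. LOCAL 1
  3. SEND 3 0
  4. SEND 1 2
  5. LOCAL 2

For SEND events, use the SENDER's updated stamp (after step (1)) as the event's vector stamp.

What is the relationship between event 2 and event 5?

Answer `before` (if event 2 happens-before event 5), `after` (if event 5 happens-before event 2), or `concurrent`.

Initial: VV[0]=[0, 0, 0, 0]
Initial: VV[1]=[0, 0, 0, 0]
Initial: VV[2]=[0, 0, 0, 0]
Initial: VV[3]=[0, 0, 0, 0]
Event 1: SEND 3->2: VV[3][3]++ -> VV[3]=[0, 0, 0, 1], msg_vec=[0, 0, 0, 1]; VV[2]=max(VV[2],msg_vec) then VV[2][2]++ -> VV[2]=[0, 0, 1, 1]
Event 2: LOCAL 1: VV[1][1]++ -> VV[1]=[0, 1, 0, 0]
Event 3: SEND 3->0: VV[3][3]++ -> VV[3]=[0, 0, 0, 2], msg_vec=[0, 0, 0, 2]; VV[0]=max(VV[0],msg_vec) then VV[0][0]++ -> VV[0]=[1, 0, 0, 2]
Event 4: SEND 1->2: VV[1][1]++ -> VV[1]=[0, 2, 0, 0], msg_vec=[0, 2, 0, 0]; VV[2]=max(VV[2],msg_vec) then VV[2][2]++ -> VV[2]=[0, 2, 2, 1]
Event 5: LOCAL 2: VV[2][2]++ -> VV[2]=[0, 2, 3, 1]
Event 2 stamp: [0, 1, 0, 0]
Event 5 stamp: [0, 2, 3, 1]
[0, 1, 0, 0] <= [0, 2, 3, 1]? True
[0, 2, 3, 1] <= [0, 1, 0, 0]? False
Relation: before

Answer: before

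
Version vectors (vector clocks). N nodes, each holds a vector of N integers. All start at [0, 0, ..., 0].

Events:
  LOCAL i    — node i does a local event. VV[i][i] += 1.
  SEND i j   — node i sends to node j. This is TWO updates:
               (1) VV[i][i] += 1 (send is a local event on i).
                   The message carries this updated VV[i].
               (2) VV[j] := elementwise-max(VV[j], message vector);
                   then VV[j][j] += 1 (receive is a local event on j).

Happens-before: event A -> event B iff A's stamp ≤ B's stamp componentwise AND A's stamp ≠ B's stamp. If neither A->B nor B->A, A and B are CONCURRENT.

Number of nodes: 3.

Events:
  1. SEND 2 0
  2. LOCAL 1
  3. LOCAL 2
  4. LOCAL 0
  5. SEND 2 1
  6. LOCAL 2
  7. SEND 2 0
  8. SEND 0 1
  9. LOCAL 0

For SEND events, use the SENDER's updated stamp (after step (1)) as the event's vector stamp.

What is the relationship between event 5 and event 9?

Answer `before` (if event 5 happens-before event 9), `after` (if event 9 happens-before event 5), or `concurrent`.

Answer: before

Derivation:
Initial: VV[0]=[0, 0, 0]
Initial: VV[1]=[0, 0, 0]
Initial: VV[2]=[0, 0, 0]
Event 1: SEND 2->0: VV[2][2]++ -> VV[2]=[0, 0, 1], msg_vec=[0, 0, 1]; VV[0]=max(VV[0],msg_vec) then VV[0][0]++ -> VV[0]=[1, 0, 1]
Event 2: LOCAL 1: VV[1][1]++ -> VV[1]=[0, 1, 0]
Event 3: LOCAL 2: VV[2][2]++ -> VV[2]=[0, 0, 2]
Event 4: LOCAL 0: VV[0][0]++ -> VV[0]=[2, 0, 1]
Event 5: SEND 2->1: VV[2][2]++ -> VV[2]=[0, 0, 3], msg_vec=[0, 0, 3]; VV[1]=max(VV[1],msg_vec) then VV[1][1]++ -> VV[1]=[0, 2, 3]
Event 6: LOCAL 2: VV[2][2]++ -> VV[2]=[0, 0, 4]
Event 7: SEND 2->0: VV[2][2]++ -> VV[2]=[0, 0, 5], msg_vec=[0, 0, 5]; VV[0]=max(VV[0],msg_vec) then VV[0][0]++ -> VV[0]=[3, 0, 5]
Event 8: SEND 0->1: VV[0][0]++ -> VV[0]=[4, 0, 5], msg_vec=[4, 0, 5]; VV[1]=max(VV[1],msg_vec) then VV[1][1]++ -> VV[1]=[4, 3, 5]
Event 9: LOCAL 0: VV[0][0]++ -> VV[0]=[5, 0, 5]
Event 5 stamp: [0, 0, 3]
Event 9 stamp: [5, 0, 5]
[0, 0, 3] <= [5, 0, 5]? True
[5, 0, 5] <= [0, 0, 3]? False
Relation: before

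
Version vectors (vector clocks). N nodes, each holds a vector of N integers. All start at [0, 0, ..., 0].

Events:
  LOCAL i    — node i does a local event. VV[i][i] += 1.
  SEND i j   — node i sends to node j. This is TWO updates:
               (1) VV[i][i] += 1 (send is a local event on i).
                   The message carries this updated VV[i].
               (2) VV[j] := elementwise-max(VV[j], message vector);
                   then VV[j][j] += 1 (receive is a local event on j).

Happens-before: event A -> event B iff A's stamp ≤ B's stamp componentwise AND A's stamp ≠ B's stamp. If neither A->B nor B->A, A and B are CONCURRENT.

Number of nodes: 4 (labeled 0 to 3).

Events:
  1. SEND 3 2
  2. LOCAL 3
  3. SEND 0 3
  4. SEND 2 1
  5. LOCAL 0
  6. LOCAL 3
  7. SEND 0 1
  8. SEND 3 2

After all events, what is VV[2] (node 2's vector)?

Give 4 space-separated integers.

Answer: 1 0 3 5

Derivation:
Initial: VV[0]=[0, 0, 0, 0]
Initial: VV[1]=[0, 0, 0, 0]
Initial: VV[2]=[0, 0, 0, 0]
Initial: VV[3]=[0, 0, 0, 0]
Event 1: SEND 3->2: VV[3][3]++ -> VV[3]=[0, 0, 0, 1], msg_vec=[0, 0, 0, 1]; VV[2]=max(VV[2],msg_vec) then VV[2][2]++ -> VV[2]=[0, 0, 1, 1]
Event 2: LOCAL 3: VV[3][3]++ -> VV[3]=[0, 0, 0, 2]
Event 3: SEND 0->3: VV[0][0]++ -> VV[0]=[1, 0, 0, 0], msg_vec=[1, 0, 0, 0]; VV[3]=max(VV[3],msg_vec) then VV[3][3]++ -> VV[3]=[1, 0, 0, 3]
Event 4: SEND 2->1: VV[2][2]++ -> VV[2]=[0, 0, 2, 1], msg_vec=[0, 0, 2, 1]; VV[1]=max(VV[1],msg_vec) then VV[1][1]++ -> VV[1]=[0, 1, 2, 1]
Event 5: LOCAL 0: VV[0][0]++ -> VV[0]=[2, 0, 0, 0]
Event 6: LOCAL 3: VV[3][3]++ -> VV[3]=[1, 0, 0, 4]
Event 7: SEND 0->1: VV[0][0]++ -> VV[0]=[3, 0, 0, 0], msg_vec=[3, 0, 0, 0]; VV[1]=max(VV[1],msg_vec) then VV[1][1]++ -> VV[1]=[3, 2, 2, 1]
Event 8: SEND 3->2: VV[3][3]++ -> VV[3]=[1, 0, 0, 5], msg_vec=[1, 0, 0, 5]; VV[2]=max(VV[2],msg_vec) then VV[2][2]++ -> VV[2]=[1, 0, 3, 5]
Final vectors: VV[0]=[3, 0, 0, 0]; VV[1]=[3, 2, 2, 1]; VV[2]=[1, 0, 3, 5]; VV[3]=[1, 0, 0, 5]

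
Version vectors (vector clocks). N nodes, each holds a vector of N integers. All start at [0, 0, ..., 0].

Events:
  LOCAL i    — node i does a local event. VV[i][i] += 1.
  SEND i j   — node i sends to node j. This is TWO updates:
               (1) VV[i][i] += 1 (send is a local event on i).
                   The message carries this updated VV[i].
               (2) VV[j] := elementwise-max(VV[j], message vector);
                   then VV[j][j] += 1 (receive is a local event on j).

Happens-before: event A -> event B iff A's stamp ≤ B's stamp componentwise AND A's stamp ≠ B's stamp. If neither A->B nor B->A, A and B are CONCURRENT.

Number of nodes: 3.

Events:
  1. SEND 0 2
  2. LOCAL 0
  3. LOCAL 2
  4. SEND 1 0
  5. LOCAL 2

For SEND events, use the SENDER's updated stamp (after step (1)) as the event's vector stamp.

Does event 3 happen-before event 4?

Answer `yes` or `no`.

Initial: VV[0]=[0, 0, 0]
Initial: VV[1]=[0, 0, 0]
Initial: VV[2]=[0, 0, 0]
Event 1: SEND 0->2: VV[0][0]++ -> VV[0]=[1, 0, 0], msg_vec=[1, 0, 0]; VV[2]=max(VV[2],msg_vec) then VV[2][2]++ -> VV[2]=[1, 0, 1]
Event 2: LOCAL 0: VV[0][0]++ -> VV[0]=[2, 0, 0]
Event 3: LOCAL 2: VV[2][2]++ -> VV[2]=[1, 0, 2]
Event 4: SEND 1->0: VV[1][1]++ -> VV[1]=[0, 1, 0], msg_vec=[0, 1, 0]; VV[0]=max(VV[0],msg_vec) then VV[0][0]++ -> VV[0]=[3, 1, 0]
Event 5: LOCAL 2: VV[2][2]++ -> VV[2]=[1, 0, 3]
Event 3 stamp: [1, 0, 2]
Event 4 stamp: [0, 1, 0]
[1, 0, 2] <= [0, 1, 0]? False. Equal? False. Happens-before: False

Answer: no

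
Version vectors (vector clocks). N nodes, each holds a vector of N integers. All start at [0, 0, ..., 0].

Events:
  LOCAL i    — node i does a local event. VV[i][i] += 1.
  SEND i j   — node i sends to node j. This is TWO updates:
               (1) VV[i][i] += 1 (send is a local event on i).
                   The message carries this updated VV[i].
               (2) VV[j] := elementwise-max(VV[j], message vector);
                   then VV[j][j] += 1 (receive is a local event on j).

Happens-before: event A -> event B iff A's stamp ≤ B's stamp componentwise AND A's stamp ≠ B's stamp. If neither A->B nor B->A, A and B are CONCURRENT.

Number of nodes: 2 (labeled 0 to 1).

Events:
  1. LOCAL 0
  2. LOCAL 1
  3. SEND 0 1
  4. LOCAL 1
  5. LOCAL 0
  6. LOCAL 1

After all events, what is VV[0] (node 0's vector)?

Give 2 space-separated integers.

Initial: VV[0]=[0, 0]
Initial: VV[1]=[0, 0]
Event 1: LOCAL 0: VV[0][0]++ -> VV[0]=[1, 0]
Event 2: LOCAL 1: VV[1][1]++ -> VV[1]=[0, 1]
Event 3: SEND 0->1: VV[0][0]++ -> VV[0]=[2, 0], msg_vec=[2, 0]; VV[1]=max(VV[1],msg_vec) then VV[1][1]++ -> VV[1]=[2, 2]
Event 4: LOCAL 1: VV[1][1]++ -> VV[1]=[2, 3]
Event 5: LOCAL 0: VV[0][0]++ -> VV[0]=[3, 0]
Event 6: LOCAL 1: VV[1][1]++ -> VV[1]=[2, 4]
Final vectors: VV[0]=[3, 0]; VV[1]=[2, 4]

Answer: 3 0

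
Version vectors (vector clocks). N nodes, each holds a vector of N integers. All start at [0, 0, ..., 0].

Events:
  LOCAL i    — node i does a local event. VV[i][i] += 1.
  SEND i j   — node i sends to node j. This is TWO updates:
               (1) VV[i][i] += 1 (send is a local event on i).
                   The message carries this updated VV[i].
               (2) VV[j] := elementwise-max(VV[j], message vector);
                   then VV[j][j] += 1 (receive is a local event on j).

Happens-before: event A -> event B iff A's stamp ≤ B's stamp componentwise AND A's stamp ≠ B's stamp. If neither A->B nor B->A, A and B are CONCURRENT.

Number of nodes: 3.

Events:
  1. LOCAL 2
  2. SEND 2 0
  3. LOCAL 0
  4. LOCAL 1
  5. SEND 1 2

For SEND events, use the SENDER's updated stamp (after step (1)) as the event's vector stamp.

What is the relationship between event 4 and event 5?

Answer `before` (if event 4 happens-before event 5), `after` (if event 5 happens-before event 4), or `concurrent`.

Answer: before

Derivation:
Initial: VV[0]=[0, 0, 0]
Initial: VV[1]=[0, 0, 0]
Initial: VV[2]=[0, 0, 0]
Event 1: LOCAL 2: VV[2][2]++ -> VV[2]=[0, 0, 1]
Event 2: SEND 2->0: VV[2][2]++ -> VV[2]=[0, 0, 2], msg_vec=[0, 0, 2]; VV[0]=max(VV[0],msg_vec) then VV[0][0]++ -> VV[0]=[1, 0, 2]
Event 3: LOCAL 0: VV[0][0]++ -> VV[0]=[2, 0, 2]
Event 4: LOCAL 1: VV[1][1]++ -> VV[1]=[0, 1, 0]
Event 5: SEND 1->2: VV[1][1]++ -> VV[1]=[0, 2, 0], msg_vec=[0, 2, 0]; VV[2]=max(VV[2],msg_vec) then VV[2][2]++ -> VV[2]=[0, 2, 3]
Event 4 stamp: [0, 1, 0]
Event 5 stamp: [0, 2, 0]
[0, 1, 0] <= [0, 2, 0]? True
[0, 2, 0] <= [0, 1, 0]? False
Relation: before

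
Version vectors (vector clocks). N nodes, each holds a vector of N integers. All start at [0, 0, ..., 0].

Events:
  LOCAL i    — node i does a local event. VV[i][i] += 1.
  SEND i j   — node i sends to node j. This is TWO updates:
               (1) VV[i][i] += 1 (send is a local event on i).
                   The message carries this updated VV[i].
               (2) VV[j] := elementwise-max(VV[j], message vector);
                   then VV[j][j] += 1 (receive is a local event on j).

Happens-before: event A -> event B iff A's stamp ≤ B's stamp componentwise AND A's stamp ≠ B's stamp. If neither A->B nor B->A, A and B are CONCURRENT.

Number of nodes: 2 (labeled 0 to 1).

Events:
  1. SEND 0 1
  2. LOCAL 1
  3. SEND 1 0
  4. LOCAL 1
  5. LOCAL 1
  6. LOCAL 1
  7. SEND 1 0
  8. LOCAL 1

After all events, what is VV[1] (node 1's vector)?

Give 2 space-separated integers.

Initial: VV[0]=[0, 0]
Initial: VV[1]=[0, 0]
Event 1: SEND 0->1: VV[0][0]++ -> VV[0]=[1, 0], msg_vec=[1, 0]; VV[1]=max(VV[1],msg_vec) then VV[1][1]++ -> VV[1]=[1, 1]
Event 2: LOCAL 1: VV[1][1]++ -> VV[1]=[1, 2]
Event 3: SEND 1->0: VV[1][1]++ -> VV[1]=[1, 3], msg_vec=[1, 3]; VV[0]=max(VV[0],msg_vec) then VV[0][0]++ -> VV[0]=[2, 3]
Event 4: LOCAL 1: VV[1][1]++ -> VV[1]=[1, 4]
Event 5: LOCAL 1: VV[1][1]++ -> VV[1]=[1, 5]
Event 6: LOCAL 1: VV[1][1]++ -> VV[1]=[1, 6]
Event 7: SEND 1->0: VV[1][1]++ -> VV[1]=[1, 7], msg_vec=[1, 7]; VV[0]=max(VV[0],msg_vec) then VV[0][0]++ -> VV[0]=[3, 7]
Event 8: LOCAL 1: VV[1][1]++ -> VV[1]=[1, 8]
Final vectors: VV[0]=[3, 7]; VV[1]=[1, 8]

Answer: 1 8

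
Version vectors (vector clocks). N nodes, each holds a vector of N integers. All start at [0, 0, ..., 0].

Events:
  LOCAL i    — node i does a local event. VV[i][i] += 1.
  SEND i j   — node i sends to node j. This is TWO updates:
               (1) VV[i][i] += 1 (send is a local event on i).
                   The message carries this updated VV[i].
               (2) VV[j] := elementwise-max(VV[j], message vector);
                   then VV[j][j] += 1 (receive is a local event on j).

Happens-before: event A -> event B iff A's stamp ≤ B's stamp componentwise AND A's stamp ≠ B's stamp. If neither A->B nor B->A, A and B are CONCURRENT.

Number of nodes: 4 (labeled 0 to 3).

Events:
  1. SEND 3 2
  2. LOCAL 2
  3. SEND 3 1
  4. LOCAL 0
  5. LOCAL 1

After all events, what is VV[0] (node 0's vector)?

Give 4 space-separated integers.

Initial: VV[0]=[0, 0, 0, 0]
Initial: VV[1]=[0, 0, 0, 0]
Initial: VV[2]=[0, 0, 0, 0]
Initial: VV[3]=[0, 0, 0, 0]
Event 1: SEND 3->2: VV[3][3]++ -> VV[3]=[0, 0, 0, 1], msg_vec=[0, 0, 0, 1]; VV[2]=max(VV[2],msg_vec) then VV[2][2]++ -> VV[2]=[0, 0, 1, 1]
Event 2: LOCAL 2: VV[2][2]++ -> VV[2]=[0, 0, 2, 1]
Event 3: SEND 3->1: VV[3][3]++ -> VV[3]=[0, 0, 0, 2], msg_vec=[0, 0, 0, 2]; VV[1]=max(VV[1],msg_vec) then VV[1][1]++ -> VV[1]=[0, 1, 0, 2]
Event 4: LOCAL 0: VV[0][0]++ -> VV[0]=[1, 0, 0, 0]
Event 5: LOCAL 1: VV[1][1]++ -> VV[1]=[0, 2, 0, 2]
Final vectors: VV[0]=[1, 0, 0, 0]; VV[1]=[0, 2, 0, 2]; VV[2]=[0, 0, 2, 1]; VV[3]=[0, 0, 0, 2]

Answer: 1 0 0 0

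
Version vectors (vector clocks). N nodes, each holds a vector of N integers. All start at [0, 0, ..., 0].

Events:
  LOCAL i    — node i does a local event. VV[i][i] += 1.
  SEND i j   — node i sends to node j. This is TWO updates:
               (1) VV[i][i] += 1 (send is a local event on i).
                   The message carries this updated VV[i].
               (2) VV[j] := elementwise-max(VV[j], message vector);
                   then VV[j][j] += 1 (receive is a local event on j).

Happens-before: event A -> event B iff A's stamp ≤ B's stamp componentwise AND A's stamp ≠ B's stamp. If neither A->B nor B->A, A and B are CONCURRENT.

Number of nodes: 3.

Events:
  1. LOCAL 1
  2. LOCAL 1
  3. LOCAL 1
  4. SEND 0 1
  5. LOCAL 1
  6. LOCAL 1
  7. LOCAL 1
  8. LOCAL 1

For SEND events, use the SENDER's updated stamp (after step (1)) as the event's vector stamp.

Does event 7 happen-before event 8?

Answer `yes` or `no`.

Initial: VV[0]=[0, 0, 0]
Initial: VV[1]=[0, 0, 0]
Initial: VV[2]=[0, 0, 0]
Event 1: LOCAL 1: VV[1][1]++ -> VV[1]=[0, 1, 0]
Event 2: LOCAL 1: VV[1][1]++ -> VV[1]=[0, 2, 0]
Event 3: LOCAL 1: VV[1][1]++ -> VV[1]=[0, 3, 0]
Event 4: SEND 0->1: VV[0][0]++ -> VV[0]=[1, 0, 0], msg_vec=[1, 0, 0]; VV[1]=max(VV[1],msg_vec) then VV[1][1]++ -> VV[1]=[1, 4, 0]
Event 5: LOCAL 1: VV[1][1]++ -> VV[1]=[1, 5, 0]
Event 6: LOCAL 1: VV[1][1]++ -> VV[1]=[1, 6, 0]
Event 7: LOCAL 1: VV[1][1]++ -> VV[1]=[1, 7, 0]
Event 8: LOCAL 1: VV[1][1]++ -> VV[1]=[1, 8, 0]
Event 7 stamp: [1, 7, 0]
Event 8 stamp: [1, 8, 0]
[1, 7, 0] <= [1, 8, 0]? True. Equal? False. Happens-before: True

Answer: yes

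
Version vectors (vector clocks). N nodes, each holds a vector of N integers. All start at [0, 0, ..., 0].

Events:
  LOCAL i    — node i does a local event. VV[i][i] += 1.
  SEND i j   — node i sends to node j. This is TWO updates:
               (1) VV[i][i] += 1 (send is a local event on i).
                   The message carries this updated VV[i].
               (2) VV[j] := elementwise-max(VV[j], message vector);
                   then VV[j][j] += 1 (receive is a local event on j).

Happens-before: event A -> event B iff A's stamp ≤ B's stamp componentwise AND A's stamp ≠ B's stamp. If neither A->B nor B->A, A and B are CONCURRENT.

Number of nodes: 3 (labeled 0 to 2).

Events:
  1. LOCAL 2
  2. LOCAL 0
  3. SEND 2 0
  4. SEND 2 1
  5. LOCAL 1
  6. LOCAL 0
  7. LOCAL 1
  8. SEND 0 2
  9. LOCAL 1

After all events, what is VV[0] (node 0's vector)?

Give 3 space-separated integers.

Initial: VV[0]=[0, 0, 0]
Initial: VV[1]=[0, 0, 0]
Initial: VV[2]=[0, 0, 0]
Event 1: LOCAL 2: VV[2][2]++ -> VV[2]=[0, 0, 1]
Event 2: LOCAL 0: VV[0][0]++ -> VV[0]=[1, 0, 0]
Event 3: SEND 2->0: VV[2][2]++ -> VV[2]=[0, 0, 2], msg_vec=[0, 0, 2]; VV[0]=max(VV[0],msg_vec) then VV[0][0]++ -> VV[0]=[2, 0, 2]
Event 4: SEND 2->1: VV[2][2]++ -> VV[2]=[0, 0, 3], msg_vec=[0, 0, 3]; VV[1]=max(VV[1],msg_vec) then VV[1][1]++ -> VV[1]=[0, 1, 3]
Event 5: LOCAL 1: VV[1][1]++ -> VV[1]=[0, 2, 3]
Event 6: LOCAL 0: VV[0][0]++ -> VV[0]=[3, 0, 2]
Event 7: LOCAL 1: VV[1][1]++ -> VV[1]=[0, 3, 3]
Event 8: SEND 0->2: VV[0][0]++ -> VV[0]=[4, 0, 2], msg_vec=[4, 0, 2]; VV[2]=max(VV[2],msg_vec) then VV[2][2]++ -> VV[2]=[4, 0, 4]
Event 9: LOCAL 1: VV[1][1]++ -> VV[1]=[0, 4, 3]
Final vectors: VV[0]=[4, 0, 2]; VV[1]=[0, 4, 3]; VV[2]=[4, 0, 4]

Answer: 4 0 2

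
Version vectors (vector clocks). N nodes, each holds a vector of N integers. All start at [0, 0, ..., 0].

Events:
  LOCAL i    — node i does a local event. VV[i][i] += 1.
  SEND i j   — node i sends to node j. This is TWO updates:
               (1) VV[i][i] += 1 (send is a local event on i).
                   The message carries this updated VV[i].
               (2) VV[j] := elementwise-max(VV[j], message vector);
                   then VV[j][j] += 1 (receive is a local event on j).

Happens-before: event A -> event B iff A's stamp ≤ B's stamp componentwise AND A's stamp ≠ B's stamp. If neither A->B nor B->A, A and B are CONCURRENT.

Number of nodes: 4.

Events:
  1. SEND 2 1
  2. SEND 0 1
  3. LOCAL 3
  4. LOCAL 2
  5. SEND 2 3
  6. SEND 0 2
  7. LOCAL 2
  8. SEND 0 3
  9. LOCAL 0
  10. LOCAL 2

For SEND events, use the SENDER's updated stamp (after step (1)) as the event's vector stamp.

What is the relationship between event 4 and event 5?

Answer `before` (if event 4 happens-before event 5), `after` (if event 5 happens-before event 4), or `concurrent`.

Initial: VV[0]=[0, 0, 0, 0]
Initial: VV[1]=[0, 0, 0, 0]
Initial: VV[2]=[0, 0, 0, 0]
Initial: VV[3]=[0, 0, 0, 0]
Event 1: SEND 2->1: VV[2][2]++ -> VV[2]=[0, 0, 1, 0], msg_vec=[0, 0, 1, 0]; VV[1]=max(VV[1],msg_vec) then VV[1][1]++ -> VV[1]=[0, 1, 1, 0]
Event 2: SEND 0->1: VV[0][0]++ -> VV[0]=[1, 0, 0, 0], msg_vec=[1, 0, 0, 0]; VV[1]=max(VV[1],msg_vec) then VV[1][1]++ -> VV[1]=[1, 2, 1, 0]
Event 3: LOCAL 3: VV[3][3]++ -> VV[3]=[0, 0, 0, 1]
Event 4: LOCAL 2: VV[2][2]++ -> VV[2]=[0, 0, 2, 0]
Event 5: SEND 2->3: VV[2][2]++ -> VV[2]=[0, 0, 3, 0], msg_vec=[0, 0, 3, 0]; VV[3]=max(VV[3],msg_vec) then VV[3][3]++ -> VV[3]=[0, 0, 3, 2]
Event 6: SEND 0->2: VV[0][0]++ -> VV[0]=[2, 0, 0, 0], msg_vec=[2, 0, 0, 0]; VV[2]=max(VV[2],msg_vec) then VV[2][2]++ -> VV[2]=[2, 0, 4, 0]
Event 7: LOCAL 2: VV[2][2]++ -> VV[2]=[2, 0, 5, 0]
Event 8: SEND 0->3: VV[0][0]++ -> VV[0]=[3, 0, 0, 0], msg_vec=[3, 0, 0, 0]; VV[3]=max(VV[3],msg_vec) then VV[3][3]++ -> VV[3]=[3, 0, 3, 3]
Event 9: LOCAL 0: VV[0][0]++ -> VV[0]=[4, 0, 0, 0]
Event 10: LOCAL 2: VV[2][2]++ -> VV[2]=[2, 0, 6, 0]
Event 4 stamp: [0, 0, 2, 0]
Event 5 stamp: [0, 0, 3, 0]
[0, 0, 2, 0] <= [0, 0, 3, 0]? True
[0, 0, 3, 0] <= [0, 0, 2, 0]? False
Relation: before

Answer: before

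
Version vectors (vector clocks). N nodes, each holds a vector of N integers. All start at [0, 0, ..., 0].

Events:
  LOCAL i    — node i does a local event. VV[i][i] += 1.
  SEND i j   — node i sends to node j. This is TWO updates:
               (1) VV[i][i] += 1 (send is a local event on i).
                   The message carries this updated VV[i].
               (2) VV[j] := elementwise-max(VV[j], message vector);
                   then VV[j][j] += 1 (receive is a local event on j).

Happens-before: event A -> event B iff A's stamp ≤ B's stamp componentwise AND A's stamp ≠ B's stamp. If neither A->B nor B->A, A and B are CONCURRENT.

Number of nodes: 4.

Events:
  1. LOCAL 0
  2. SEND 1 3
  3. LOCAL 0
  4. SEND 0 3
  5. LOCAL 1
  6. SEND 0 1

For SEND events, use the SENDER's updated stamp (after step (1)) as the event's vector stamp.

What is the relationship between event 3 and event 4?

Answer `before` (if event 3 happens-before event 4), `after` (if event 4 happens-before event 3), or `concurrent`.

Answer: before

Derivation:
Initial: VV[0]=[0, 0, 0, 0]
Initial: VV[1]=[0, 0, 0, 0]
Initial: VV[2]=[0, 0, 0, 0]
Initial: VV[3]=[0, 0, 0, 0]
Event 1: LOCAL 0: VV[0][0]++ -> VV[0]=[1, 0, 0, 0]
Event 2: SEND 1->3: VV[1][1]++ -> VV[1]=[0, 1, 0, 0], msg_vec=[0, 1, 0, 0]; VV[3]=max(VV[3],msg_vec) then VV[3][3]++ -> VV[3]=[0, 1, 0, 1]
Event 3: LOCAL 0: VV[0][0]++ -> VV[0]=[2, 0, 0, 0]
Event 4: SEND 0->3: VV[0][0]++ -> VV[0]=[3, 0, 0, 0], msg_vec=[3, 0, 0, 0]; VV[3]=max(VV[3],msg_vec) then VV[3][3]++ -> VV[3]=[3, 1, 0, 2]
Event 5: LOCAL 1: VV[1][1]++ -> VV[1]=[0, 2, 0, 0]
Event 6: SEND 0->1: VV[0][0]++ -> VV[0]=[4, 0, 0, 0], msg_vec=[4, 0, 0, 0]; VV[1]=max(VV[1],msg_vec) then VV[1][1]++ -> VV[1]=[4, 3, 0, 0]
Event 3 stamp: [2, 0, 0, 0]
Event 4 stamp: [3, 0, 0, 0]
[2, 0, 0, 0] <= [3, 0, 0, 0]? True
[3, 0, 0, 0] <= [2, 0, 0, 0]? False
Relation: before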